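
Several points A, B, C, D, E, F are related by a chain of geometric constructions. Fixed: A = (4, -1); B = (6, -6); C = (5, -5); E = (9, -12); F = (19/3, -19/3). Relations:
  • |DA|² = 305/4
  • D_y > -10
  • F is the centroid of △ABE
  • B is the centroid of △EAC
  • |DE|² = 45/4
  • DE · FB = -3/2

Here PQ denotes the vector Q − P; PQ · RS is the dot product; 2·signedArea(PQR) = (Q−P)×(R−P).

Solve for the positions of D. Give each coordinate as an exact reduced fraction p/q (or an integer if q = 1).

D = (15/2, -9)

1. D_x = 15/2  [line 1/3·x + -1/3·y + -11/2 = 0 ∩ |DE|² = 45/4]
2. D_y = -9  [line 1/3·x + -1/3·y + -11/2 = 0 ∩ |DE|² = 45/4]
   → D = (15/2, -9)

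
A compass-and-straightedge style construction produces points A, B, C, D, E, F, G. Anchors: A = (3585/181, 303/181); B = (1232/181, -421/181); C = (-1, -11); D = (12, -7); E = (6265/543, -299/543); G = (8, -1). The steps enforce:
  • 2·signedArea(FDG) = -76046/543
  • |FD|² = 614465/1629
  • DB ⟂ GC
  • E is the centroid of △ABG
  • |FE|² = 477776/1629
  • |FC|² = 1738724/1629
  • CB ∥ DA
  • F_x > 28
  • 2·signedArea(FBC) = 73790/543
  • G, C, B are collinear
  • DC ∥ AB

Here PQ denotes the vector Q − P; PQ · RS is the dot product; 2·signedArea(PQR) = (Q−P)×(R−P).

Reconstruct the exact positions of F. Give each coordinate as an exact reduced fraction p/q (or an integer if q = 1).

F = (15245/543, 2117/543)

1. F_x = 15245/543  [2·signedArea(FBC) = 73790/543 ∩ 2·signedArea(FDG) = -76046/543]
2. F_y = 2117/543  [2·signedArea(FBC) = 73790/543 ∩ 2·signedArea(FDG) = -76046/543]
   → F = (15245/543, 2117/543)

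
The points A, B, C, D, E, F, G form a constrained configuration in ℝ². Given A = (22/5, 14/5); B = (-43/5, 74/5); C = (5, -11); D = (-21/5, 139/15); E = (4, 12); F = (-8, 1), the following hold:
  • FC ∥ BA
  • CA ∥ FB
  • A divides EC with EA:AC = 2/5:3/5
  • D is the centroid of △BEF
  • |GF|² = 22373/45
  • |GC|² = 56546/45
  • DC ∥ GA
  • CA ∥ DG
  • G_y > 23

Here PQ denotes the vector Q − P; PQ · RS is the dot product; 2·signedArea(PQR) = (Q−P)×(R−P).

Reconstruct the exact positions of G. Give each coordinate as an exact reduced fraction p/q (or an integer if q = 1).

G = (-24/5, 346/15)

1. G_x = -24/5  [DC ∥ GA ∩ CA ∥ DG]
2. G_y = 346/15  [DC ∥ GA ∩ CA ∥ DG]
   → G = (-24/5, 346/15)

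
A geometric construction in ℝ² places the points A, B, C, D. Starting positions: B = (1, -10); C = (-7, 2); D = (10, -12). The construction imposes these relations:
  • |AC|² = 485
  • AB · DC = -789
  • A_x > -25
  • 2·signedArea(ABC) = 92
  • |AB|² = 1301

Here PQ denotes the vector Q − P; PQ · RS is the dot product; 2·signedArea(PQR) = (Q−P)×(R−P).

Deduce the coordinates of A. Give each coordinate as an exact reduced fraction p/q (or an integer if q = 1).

1. A_x = -24  [AB · DC = -789 ∩ 2·signedArea(ABC) = 92]
2. A_y = 16  [AB · DC = -789 ∩ 2·signedArea(ABC) = 92]
   → A = (-24, 16)

A = (-24, 16)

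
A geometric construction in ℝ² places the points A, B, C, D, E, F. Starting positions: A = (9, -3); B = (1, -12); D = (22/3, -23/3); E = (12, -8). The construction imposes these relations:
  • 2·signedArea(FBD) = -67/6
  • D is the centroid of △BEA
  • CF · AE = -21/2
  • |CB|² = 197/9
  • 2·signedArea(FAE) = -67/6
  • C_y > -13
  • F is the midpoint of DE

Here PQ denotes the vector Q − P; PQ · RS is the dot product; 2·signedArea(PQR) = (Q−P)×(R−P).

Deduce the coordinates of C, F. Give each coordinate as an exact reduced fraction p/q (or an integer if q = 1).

1. F_x = 29/3  [F is the midpoint of DE]
2. F_y = -47/6  [F is the midpoint of DE]
   → F = (29/3, -47/6)
3. C_x = 17/3  [line -3·x + 5·y + 236/3 = 0 ∩ |CB|² = 197/9]
4. C_y = -37/3  [line -3·x + 5·y + 236/3 = 0 ∩ |CB|² = 197/9]
   → C = (17/3, -37/3)

C = (17/3, -37/3)
F = (29/3, -47/6)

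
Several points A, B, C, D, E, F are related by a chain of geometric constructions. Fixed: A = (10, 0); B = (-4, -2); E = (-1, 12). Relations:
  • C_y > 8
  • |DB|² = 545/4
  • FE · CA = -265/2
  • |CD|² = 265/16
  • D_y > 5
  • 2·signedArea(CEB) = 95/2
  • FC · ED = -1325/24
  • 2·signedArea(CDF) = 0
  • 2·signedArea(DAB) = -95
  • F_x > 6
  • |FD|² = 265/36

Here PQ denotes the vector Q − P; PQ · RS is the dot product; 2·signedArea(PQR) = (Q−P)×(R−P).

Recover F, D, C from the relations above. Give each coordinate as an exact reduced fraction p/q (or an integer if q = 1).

1. D_x = 9/2  [line 2·x + -14·y + 75 = 0 ∩ |DB|² = 545/4]
2. D_y = 6  [line 2·x + -14·y + 75 = 0 ∩ |DB|² = 545/4]
   → D = (9/2, 6)
3. C_x = 7/4  [line 14·x + -3·y + 5/2 = 0 ∩ |CD|² = 265/16]
4. C_y = 9  [line 14·x + -3·y + 5/2 = 0 ∩ |CD|² = 265/16]
   → C = (7/4, 9)
5. F_x = 19/3  [FC · ED = -1325/24 ∩ 2·signedArea(CDF) = 0]
6. F_y = 4  [FC · ED = -1325/24 ∩ 2·signedArea(CDF) = 0]
   → F = (19/3, 4)

C = (7/4, 9)
D = (9/2, 6)
F = (19/3, 4)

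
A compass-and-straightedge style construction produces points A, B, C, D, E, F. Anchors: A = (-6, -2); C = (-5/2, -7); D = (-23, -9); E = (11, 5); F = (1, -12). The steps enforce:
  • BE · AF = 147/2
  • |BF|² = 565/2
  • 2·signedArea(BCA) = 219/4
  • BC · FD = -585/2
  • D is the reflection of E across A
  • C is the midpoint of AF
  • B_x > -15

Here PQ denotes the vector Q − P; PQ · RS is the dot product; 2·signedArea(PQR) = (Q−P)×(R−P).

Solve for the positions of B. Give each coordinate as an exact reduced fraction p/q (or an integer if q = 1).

1. B_x = -29/2  [2·signedArea(BCA) = 219/4 ∩ BE · AF = 147/2]
2. B_y = -11/2  [2·signedArea(BCA) = 219/4 ∩ BE · AF = 147/2]
   → B = (-29/2, -11/2)

B = (-29/2, -11/2)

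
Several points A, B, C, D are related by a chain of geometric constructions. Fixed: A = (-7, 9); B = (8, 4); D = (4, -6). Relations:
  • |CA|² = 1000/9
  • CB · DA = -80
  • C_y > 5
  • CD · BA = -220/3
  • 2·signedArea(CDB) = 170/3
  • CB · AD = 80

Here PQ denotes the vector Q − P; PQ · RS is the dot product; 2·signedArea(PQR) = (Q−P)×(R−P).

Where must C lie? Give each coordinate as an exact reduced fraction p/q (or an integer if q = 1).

1. C_x = 3  [CD · BA = -220/3 ∩ CB · DA = -80]
2. C_y = 17/3  [CD · BA = -220/3 ∩ CB · DA = -80]
   → C = (3, 17/3)

C = (3, 17/3)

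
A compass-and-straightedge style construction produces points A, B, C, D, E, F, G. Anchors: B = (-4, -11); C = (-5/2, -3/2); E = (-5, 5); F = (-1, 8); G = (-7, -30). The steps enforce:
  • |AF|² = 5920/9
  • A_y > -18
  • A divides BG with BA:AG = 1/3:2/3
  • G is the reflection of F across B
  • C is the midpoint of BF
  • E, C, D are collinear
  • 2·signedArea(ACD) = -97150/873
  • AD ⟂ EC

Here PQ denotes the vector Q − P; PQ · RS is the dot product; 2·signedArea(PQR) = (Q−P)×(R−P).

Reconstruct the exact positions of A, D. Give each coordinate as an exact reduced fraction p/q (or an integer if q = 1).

A = (-5, -52/3)
D = (1445/582, -8413/582)

1. A_x = -5  [A divides BG with BA:AG = 1/3:2/3]
2. A_y = -52/3  [A divides BG with BA:AG = 1/3:2/3]
   → A = (-5, -52/3)
3. D_x = 1445/582  [E, C, D are collinear ∩ AD ⟂ EC]
4. D_y = -8413/582  [E, C, D are collinear ∩ AD ⟂ EC]
   → D = (1445/582, -8413/582)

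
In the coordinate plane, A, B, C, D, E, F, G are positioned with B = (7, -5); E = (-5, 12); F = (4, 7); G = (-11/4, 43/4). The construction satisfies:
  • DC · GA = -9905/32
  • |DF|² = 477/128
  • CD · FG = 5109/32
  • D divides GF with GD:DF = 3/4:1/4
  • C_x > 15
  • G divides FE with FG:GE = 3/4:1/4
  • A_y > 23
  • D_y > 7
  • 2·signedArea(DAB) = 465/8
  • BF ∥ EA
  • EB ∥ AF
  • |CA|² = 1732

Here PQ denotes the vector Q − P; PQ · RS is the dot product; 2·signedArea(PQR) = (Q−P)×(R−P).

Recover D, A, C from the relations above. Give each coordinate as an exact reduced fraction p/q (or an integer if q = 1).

A = (-8, 24)
C = (16, -10)
D = (37/16, 127/16)

1. D_x = 37/16  [D divides GF with GD:DF = 3/4:1/4]
2. D_y = 127/16  [D divides GF with GD:DF = 3/4:1/4]
   → D = (37/16, 127/16)
3. A_x = -8  [EB ∥ AF ∩ BF ∥ EA]
4. A_y = 24  [EB ∥ AF ∩ BF ∥ EA]
   → A = (-8, 24)
5. C_x = 16  [CD · FG = 5109/32 ∩ DC · GA = -9905/32]
6. C_y = -10  [CD · FG = 5109/32 ∩ DC · GA = -9905/32]
   → C = (16, -10)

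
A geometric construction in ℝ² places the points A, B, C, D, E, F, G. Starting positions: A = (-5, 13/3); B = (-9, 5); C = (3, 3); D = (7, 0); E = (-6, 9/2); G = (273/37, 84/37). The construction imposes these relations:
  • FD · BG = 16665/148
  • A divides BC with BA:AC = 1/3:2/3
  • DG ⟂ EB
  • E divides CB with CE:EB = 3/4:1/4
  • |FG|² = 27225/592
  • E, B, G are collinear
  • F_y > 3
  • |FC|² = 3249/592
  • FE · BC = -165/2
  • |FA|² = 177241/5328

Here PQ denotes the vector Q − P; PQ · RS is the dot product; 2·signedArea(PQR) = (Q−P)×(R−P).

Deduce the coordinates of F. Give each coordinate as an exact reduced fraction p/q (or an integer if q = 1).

F = (51/74, 501/148)

1. F_x = 51/74  [line -12·x + 2·y + 3/2 = 0 ∩ |FG|² = 27225/592]
2. F_y = 501/148  [line -12·x + 2·y + 3/2 = 0 ∩ |FG|² = 27225/592]
   → F = (51/74, 501/148)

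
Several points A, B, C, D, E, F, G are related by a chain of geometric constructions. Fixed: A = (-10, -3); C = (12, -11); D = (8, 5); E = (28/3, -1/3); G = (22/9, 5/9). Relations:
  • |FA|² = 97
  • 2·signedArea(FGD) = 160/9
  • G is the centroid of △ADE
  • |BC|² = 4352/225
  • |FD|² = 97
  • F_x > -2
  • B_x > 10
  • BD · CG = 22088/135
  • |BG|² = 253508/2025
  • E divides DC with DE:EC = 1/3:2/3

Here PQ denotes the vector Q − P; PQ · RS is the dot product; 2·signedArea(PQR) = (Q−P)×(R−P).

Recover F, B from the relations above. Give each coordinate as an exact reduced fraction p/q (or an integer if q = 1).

B = (164/15, -101/15)
F = (-1, 1)

1. F_x = -1  [line -40/9·x + 50/9·y + -10 = 0 ∩ |FA|² = 97]
2. F_y = 1  [line -40/9·x + 50/9·y + -10 = 0 ∩ |FA|² = 97]
   → F = (-1, 1)
3. B_x = 164/15  [line 86/9·x + -104/9·y + -24608/135 = 0 ∩ |BC|² = 4352/225]
4. B_y = -101/15  [line 86/9·x + -104/9·y + -24608/135 = 0 ∩ |BC|² = 4352/225]
   → B = (164/15, -101/15)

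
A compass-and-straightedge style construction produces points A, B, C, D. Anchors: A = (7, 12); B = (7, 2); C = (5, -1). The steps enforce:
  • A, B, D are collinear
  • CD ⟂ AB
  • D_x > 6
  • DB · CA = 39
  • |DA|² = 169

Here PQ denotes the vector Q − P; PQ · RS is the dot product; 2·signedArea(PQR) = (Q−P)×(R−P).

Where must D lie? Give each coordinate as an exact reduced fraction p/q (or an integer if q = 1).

D = (7, -1)

1. D_x = 7  [A, B, D are collinear ∩ CD ⟂ AB]
2. D_y = -1  [A, B, D are collinear ∩ CD ⟂ AB]
   → D = (7, -1)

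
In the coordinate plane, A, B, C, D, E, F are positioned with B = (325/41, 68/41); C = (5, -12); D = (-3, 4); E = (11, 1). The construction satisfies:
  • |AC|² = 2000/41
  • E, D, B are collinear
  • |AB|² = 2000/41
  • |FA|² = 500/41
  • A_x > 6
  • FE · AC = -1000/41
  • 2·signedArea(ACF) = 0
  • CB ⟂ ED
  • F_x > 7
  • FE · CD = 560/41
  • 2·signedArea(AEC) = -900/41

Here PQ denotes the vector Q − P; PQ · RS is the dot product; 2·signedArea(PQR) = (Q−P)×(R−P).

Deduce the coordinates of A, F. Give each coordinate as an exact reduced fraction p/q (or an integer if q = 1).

A = (265/41, -212/41)
F = (295/41, -72/41)

1. A_x = 265/41  [line 13·x + -6·y + -4717/41 = 0 ∩ |AC|² = 2000/41]
2. A_y = -212/41  [line 13·x + -6·y + -4717/41 = 0 ∩ |AC|² = 2000/41]
   → A = (265/41, -212/41)
3. F_x = 295/41  [2·signedArea(ACF) = 0 ∩ FE · CD = 560/41]
4. F_y = -72/41  [2·signedArea(ACF) = 0 ∩ FE · CD = 560/41]
   → F = (295/41, -72/41)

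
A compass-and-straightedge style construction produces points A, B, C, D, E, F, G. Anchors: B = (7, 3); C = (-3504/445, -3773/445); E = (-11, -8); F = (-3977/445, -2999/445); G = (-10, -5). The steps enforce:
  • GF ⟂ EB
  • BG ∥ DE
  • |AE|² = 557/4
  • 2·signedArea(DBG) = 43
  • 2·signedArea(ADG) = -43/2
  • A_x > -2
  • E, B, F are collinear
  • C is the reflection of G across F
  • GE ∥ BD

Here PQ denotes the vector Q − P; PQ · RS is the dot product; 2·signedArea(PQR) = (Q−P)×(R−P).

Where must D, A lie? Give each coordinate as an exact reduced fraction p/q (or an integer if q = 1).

A = (-3/2, -1)
D = (6, 0)

1. D_x = 6  [BG ∥ DE ∩ GE ∥ BD]
2. D_y = 0  [BG ∥ DE ∩ GE ∥ BD]
   → D = (6, 0)
3. A_x = -3/2  [line 5·x + -16·y + -17/2 = 0 ∩ |AE|² = 557/4]
4. A_y = -1  [line 5·x + -16·y + -17/2 = 0 ∩ |AE|² = 557/4]
   → A = (-3/2, -1)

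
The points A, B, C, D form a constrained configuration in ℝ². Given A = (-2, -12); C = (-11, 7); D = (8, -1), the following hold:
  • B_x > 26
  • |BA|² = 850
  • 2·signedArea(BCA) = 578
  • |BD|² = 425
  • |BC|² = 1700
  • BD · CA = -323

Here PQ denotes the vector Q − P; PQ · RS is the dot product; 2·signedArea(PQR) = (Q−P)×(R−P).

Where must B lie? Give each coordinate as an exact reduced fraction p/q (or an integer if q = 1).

1. B_x = 27  [2·signedArea(BCA) = 578 ∩ BD · CA = -323]
2. B_y = -9  [2·signedArea(BCA) = 578 ∩ BD · CA = -323]
   → B = (27, -9)

B = (27, -9)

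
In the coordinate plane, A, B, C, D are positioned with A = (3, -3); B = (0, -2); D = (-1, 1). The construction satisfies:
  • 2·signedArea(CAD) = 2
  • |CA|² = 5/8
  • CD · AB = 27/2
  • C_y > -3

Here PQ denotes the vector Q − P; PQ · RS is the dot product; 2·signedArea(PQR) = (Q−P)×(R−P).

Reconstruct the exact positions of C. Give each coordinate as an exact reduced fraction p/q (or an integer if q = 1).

1. C_x = 9/4  [CD · AB = 27/2 ∩ 2·signedArea(CAD) = 2]
2. C_y = -11/4  [CD · AB = 27/2 ∩ 2·signedArea(CAD) = 2]
   → C = (9/4, -11/4)

C = (9/4, -11/4)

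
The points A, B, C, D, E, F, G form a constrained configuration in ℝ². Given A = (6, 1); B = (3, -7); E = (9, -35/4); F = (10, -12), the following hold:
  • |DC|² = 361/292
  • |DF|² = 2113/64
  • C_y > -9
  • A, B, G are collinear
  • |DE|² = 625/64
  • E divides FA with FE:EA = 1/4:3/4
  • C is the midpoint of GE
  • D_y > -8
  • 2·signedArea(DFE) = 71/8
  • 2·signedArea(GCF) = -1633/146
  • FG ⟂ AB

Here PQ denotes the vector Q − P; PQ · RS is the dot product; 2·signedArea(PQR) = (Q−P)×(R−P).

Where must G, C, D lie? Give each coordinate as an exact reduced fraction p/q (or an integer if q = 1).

1. G_x = 162/73  [A, B, G are collinear ∩ FG ⟂ AB]
2. G_y = -663/73  [A, B, G are collinear ∩ FG ⟂ AB]
   → G = (162/73, -663/73)
3. C_x = 819/146  [C is the midpoint of GE]
4. C_y = -5207/584  [C is the midpoint of GE]
   → C = (819/146, -5207/584)
5. D_x = 6  [line -13/4·x + -1·y + 93/8 = 0 ∩ |DE|² = 625/64]
6. D_y = -63/8  [line -13/4·x + -1·y + 93/8 = 0 ∩ |DE|² = 625/64]
   → D = (6, -63/8)

C = (819/146, -5207/584)
D = (6, -63/8)
G = (162/73, -663/73)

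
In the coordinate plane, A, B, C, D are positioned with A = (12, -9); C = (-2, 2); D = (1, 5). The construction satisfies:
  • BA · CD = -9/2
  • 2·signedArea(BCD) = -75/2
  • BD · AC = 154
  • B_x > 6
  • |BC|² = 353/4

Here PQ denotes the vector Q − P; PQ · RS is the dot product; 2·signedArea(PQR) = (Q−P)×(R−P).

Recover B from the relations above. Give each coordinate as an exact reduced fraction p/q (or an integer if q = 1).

B = (13/2, -2)

1. B_x = 13/2  [BD · AC = 154 ∩ BA · CD = -9/2]
2. B_y = -2  [BD · AC = 154 ∩ BA · CD = -9/2]
   → B = (13/2, -2)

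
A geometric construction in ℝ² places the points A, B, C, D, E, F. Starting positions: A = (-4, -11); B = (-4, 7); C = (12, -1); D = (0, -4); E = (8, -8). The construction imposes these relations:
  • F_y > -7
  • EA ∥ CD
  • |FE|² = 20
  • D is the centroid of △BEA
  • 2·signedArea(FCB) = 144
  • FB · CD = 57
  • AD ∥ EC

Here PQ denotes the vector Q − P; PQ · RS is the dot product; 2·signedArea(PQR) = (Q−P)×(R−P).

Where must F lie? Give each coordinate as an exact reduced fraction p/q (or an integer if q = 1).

F = (4, -6)

1. F_x = 4  [2·signedArea(FCB) = 144 ∩ FB · CD = 57]
2. F_y = -6  [2·signedArea(FCB) = 144 ∩ FB · CD = 57]
   → F = (4, -6)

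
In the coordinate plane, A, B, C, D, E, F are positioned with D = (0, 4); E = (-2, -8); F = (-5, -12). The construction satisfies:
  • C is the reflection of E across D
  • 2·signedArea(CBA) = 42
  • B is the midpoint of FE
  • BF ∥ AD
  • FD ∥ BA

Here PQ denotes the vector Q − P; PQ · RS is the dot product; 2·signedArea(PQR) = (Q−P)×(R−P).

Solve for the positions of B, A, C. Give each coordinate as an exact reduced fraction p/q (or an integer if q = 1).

A = (3/2, 6)
B = (-7/2, -10)
C = (2, 16)

1. B_x = -7/2  [B is the midpoint of FE]
2. B_y = -10  [B is the midpoint of FE]
   → B = (-7/2, -10)
3. A_x = 3/2  [BF ∥ AD ∩ FD ∥ BA]
4. A_y = 6  [BF ∥ AD ∩ FD ∥ BA]
   → A = (3/2, 6)
5. C_x = 2  [C is the reflection of E across D]
6. C_y = 16  [C is the reflection of E across D]
   → C = (2, 16)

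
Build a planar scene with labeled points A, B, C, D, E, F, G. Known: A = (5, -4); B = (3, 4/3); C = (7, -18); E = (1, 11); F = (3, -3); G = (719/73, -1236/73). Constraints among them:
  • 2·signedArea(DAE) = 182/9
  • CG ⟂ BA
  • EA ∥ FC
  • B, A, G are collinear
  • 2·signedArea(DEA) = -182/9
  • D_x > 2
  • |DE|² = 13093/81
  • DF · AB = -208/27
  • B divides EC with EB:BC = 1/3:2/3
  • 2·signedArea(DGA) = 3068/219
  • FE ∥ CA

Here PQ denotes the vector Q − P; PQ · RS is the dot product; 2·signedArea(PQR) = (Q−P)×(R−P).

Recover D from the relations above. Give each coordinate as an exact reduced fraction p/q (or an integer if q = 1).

1. D_x = 3  [2·signedArea(DAE) = 182/9 ∩ DF · AB = -208/27]
2. D_y = -14/9  [2·signedArea(DAE) = 182/9 ∩ DF · AB = -208/27]
   → D = (3, -14/9)

D = (3, -14/9)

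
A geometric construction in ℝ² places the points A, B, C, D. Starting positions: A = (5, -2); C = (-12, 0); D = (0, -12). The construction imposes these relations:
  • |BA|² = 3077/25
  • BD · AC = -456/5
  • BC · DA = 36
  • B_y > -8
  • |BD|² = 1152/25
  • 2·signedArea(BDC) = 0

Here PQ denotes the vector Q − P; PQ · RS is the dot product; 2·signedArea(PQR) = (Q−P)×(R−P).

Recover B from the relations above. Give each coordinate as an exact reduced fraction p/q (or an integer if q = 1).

B = (-24/5, -36/5)

1. B_x = -24/5  [2·signedArea(BDC) = 0 ∩ BC · DA = 36]
2. B_y = -36/5  [2·signedArea(BDC) = 0 ∩ BC · DA = 36]
   → B = (-24/5, -36/5)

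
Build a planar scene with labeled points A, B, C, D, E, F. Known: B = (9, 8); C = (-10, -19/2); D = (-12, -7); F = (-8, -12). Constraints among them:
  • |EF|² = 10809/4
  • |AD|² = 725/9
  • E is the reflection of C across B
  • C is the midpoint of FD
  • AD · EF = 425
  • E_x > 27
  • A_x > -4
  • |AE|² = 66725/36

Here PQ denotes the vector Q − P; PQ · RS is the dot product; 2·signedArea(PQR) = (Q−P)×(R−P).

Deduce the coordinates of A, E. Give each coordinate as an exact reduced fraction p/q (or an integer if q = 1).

1. E_x = 28  [E is the reflection of C across B]
2. E_y = 51/2  [E is the reflection of C across B]
   → E = (28, 51/2)
3. A_x = -11/3  [line 36·x + 75/2·y + 539/2 = 0 ∩ |AD|² = 725/9]
4. A_y = -11/3  [line 36·x + 75/2·y + 539/2 = 0 ∩ |AD|² = 725/9]
   → A = (-11/3, -11/3)

A = (-11/3, -11/3)
E = (28, 51/2)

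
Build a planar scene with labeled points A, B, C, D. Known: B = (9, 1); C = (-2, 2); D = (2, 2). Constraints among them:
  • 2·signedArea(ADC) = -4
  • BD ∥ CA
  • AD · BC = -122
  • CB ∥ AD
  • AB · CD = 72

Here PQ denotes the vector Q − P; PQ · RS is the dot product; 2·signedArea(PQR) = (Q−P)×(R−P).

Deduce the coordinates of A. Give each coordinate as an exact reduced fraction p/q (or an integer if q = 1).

1. A_x = -9  [CB ∥ AD ∩ BD ∥ CA]
2. A_y = 3  [CB ∥ AD ∩ BD ∥ CA]
   → A = (-9, 3)

A = (-9, 3)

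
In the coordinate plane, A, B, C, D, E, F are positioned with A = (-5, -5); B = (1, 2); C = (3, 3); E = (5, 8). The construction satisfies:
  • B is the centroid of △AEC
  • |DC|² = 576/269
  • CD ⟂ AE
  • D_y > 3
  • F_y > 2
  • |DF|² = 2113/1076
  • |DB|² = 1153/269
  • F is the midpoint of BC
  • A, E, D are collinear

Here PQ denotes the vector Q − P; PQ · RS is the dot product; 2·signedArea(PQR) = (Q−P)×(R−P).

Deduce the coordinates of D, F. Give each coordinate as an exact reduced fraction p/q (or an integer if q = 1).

D = (495/269, 1047/269)
F = (2, 5/2)

1. D_x = 495/269  [A, E, D are collinear ∩ CD ⟂ AE]
2. D_y = 1047/269  [A, E, D are collinear ∩ CD ⟂ AE]
   → D = (495/269, 1047/269)
3. F_x = 2  [F is the midpoint of BC]
4. F_y = 5/2  [F is the midpoint of BC]
   → F = (2, 5/2)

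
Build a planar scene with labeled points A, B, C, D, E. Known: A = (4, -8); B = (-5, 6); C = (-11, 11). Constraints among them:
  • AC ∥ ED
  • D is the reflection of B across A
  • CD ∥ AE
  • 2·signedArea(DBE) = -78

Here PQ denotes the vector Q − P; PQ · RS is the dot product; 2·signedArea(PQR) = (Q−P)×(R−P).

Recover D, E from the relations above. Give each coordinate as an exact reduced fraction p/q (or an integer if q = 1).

D = (13, -22)
E = (28, -41)

1. D_x = 13  [D is the reflection of B across A]
2. D_y = -22  [D is the reflection of B across A]
   → D = (13, -22)
3. E_x = 28  [AC ∥ ED ∩ CD ∥ AE]
4. E_y = -41  [AC ∥ ED ∩ CD ∥ AE]
   → E = (28, -41)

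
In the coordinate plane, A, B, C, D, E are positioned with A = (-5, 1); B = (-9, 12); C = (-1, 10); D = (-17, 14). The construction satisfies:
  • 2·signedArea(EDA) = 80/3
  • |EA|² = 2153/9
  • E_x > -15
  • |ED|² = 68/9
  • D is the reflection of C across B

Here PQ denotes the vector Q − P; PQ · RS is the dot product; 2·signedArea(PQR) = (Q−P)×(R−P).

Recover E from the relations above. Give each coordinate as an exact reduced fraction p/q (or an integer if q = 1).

E = (-43/3, 40/3)

1. E_x = -43/3  [line 13·x + 12·y + 79/3 = 0 ∩ |ED|² = 68/9]
2. E_y = 40/3  [line 13·x + 12·y + 79/3 = 0 ∩ |ED|² = 68/9]
   → E = (-43/3, 40/3)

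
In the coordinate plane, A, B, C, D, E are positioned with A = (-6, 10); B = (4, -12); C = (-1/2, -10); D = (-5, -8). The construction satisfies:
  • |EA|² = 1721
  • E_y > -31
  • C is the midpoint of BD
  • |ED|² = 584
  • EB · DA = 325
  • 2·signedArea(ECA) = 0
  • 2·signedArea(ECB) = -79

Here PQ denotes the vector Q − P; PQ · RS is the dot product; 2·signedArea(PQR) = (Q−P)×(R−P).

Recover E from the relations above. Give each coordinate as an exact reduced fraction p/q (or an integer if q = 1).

1. E_x = 5  [2·signedArea(ECA) = 0 ∩ EB · DA = 325]
2. E_y = -30  [2·signedArea(ECA) = 0 ∩ EB · DA = 325]
   → E = (5, -30)

E = (5, -30)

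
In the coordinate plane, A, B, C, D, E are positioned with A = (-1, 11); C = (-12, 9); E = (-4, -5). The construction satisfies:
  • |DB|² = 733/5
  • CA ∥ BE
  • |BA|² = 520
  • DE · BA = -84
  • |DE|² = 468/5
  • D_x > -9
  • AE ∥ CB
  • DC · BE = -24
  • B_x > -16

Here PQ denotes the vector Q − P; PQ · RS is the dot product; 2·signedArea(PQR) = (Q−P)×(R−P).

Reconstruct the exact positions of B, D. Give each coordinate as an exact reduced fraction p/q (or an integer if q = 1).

B = (-15, -7)
D = (-44/5, 17/5)

1. B_x = -15  [CA ∥ BE ∩ AE ∥ CB]
2. B_y = -7  [CA ∥ BE ∩ AE ∥ CB]
   → B = (-15, -7)
3. D_x = -44/5  [DE · BA = -84 ∩ DC · BE = -24]
4. D_y = 17/5  [DE · BA = -84 ∩ DC · BE = -24]
   → D = (-44/5, 17/5)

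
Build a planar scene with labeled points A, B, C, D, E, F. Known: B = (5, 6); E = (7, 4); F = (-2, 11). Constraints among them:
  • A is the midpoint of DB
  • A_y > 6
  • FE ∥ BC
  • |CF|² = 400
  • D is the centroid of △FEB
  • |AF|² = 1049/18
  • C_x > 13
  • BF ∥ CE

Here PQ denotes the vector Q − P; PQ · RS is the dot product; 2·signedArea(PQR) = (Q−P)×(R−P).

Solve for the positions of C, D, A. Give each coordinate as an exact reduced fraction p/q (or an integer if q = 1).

A = (25/6, 13/2)
C = (14, -1)
D = (10/3, 7)

1. C_x = 14  [BF ∥ CE ∩ FE ∥ BC]
2. C_y = -1  [BF ∥ CE ∩ FE ∥ BC]
   → C = (14, -1)
3. D_x = 10/3  [D is the centroid of △FEB]
4. D_y = 7  [D is the centroid of △FEB]
   → D = (10/3, 7)
5. A_x = 25/6  [A is the midpoint of DB]
6. A_y = 13/2  [A is the midpoint of DB]
   → A = (25/6, 13/2)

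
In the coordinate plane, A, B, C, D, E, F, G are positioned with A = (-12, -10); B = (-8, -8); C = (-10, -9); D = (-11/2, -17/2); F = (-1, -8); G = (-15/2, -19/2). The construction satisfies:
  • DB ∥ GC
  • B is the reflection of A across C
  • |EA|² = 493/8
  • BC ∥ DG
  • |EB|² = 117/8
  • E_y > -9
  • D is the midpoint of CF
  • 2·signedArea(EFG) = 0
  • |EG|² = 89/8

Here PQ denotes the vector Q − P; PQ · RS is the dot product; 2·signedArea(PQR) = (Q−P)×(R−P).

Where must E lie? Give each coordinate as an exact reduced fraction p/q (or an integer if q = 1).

E = (-17/4, -35/4)

1. E_x = -17/4  [line 3/2·x + -13/2·y + -101/2 = 0 ∩ |EG|² = 89/8]
2. E_y = -35/4  [line 3/2·x + -13/2·y + -101/2 = 0 ∩ |EG|² = 89/8]
   → E = (-17/4, -35/4)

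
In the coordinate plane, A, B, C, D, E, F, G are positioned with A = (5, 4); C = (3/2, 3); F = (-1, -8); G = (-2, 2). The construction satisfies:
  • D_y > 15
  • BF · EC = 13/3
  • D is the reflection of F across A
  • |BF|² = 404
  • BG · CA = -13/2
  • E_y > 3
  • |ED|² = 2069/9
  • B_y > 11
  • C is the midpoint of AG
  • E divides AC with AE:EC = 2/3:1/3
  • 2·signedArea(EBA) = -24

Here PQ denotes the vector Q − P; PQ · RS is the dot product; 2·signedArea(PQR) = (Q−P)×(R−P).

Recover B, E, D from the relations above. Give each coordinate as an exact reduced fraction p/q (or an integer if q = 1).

B = (-3, 12)
D = (11, 16)
E = (8/3, 10/3)

1. B_x = -3  [line -7/2·x + -1·y + 3/2 = 0 ∩ |BF|² = 404]
2. B_y = 12  [line -7/2·x + -1·y + 3/2 = 0 ∩ |BF|² = 404]
   → B = (-3, 12)
3. E_x = 8/3  [BF · EC = 13/3 ∩ E divides AC with AE:EC = 2/3:1/3]
4. E_y = 10/3  [BF · EC = 13/3 ∩ E divides AC with AE:EC = 2/3:1/3]
   → E = (8/3, 10/3)
5. D_x = 11  [D is the reflection of F across A]
6. D_y = 16  [D is the reflection of F across A]
   → D = (11, 16)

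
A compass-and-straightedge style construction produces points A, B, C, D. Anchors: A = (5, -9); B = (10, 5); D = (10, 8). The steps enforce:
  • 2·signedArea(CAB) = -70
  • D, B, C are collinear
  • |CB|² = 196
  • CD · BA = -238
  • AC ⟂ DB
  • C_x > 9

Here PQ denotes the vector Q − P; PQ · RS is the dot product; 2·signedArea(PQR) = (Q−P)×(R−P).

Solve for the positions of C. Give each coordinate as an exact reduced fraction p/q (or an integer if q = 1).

C = (10, -9)

1. C_x = 10  [D, B, C are collinear ∩ AC ⟂ DB]
2. C_y = -9  [D, B, C are collinear ∩ AC ⟂ DB]
   → C = (10, -9)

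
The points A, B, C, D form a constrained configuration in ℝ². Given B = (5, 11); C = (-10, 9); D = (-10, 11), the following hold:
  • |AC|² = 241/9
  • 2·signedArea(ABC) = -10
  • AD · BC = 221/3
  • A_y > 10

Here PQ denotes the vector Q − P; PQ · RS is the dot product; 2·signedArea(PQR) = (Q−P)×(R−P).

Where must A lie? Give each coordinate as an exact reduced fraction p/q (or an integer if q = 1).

1. A_x = -5  [2·signedArea(ABC) = -10 ∩ AD · BC = 221/3]
2. A_y = 31/3  [2·signedArea(ABC) = -10 ∩ AD · BC = 221/3]
   → A = (-5, 31/3)

A = (-5, 31/3)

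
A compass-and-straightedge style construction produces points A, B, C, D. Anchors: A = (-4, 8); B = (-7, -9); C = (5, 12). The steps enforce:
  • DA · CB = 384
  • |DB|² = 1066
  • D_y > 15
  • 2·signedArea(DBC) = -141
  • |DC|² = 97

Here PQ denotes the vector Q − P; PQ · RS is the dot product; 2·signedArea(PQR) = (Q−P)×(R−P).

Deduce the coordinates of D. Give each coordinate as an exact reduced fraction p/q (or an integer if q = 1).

D = (14, 16)

1. D_x = 14  [DA · CB = 384 ∩ 2·signedArea(DBC) = -141]
2. D_y = 16  [DA · CB = 384 ∩ 2·signedArea(DBC) = -141]
   → D = (14, 16)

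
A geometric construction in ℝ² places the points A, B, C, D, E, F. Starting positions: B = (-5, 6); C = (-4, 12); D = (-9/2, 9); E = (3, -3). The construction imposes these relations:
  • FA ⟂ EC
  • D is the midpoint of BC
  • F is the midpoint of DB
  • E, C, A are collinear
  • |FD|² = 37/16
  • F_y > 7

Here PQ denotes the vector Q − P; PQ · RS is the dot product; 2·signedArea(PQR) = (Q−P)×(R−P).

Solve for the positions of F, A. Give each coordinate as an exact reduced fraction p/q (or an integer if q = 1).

A = (-2641/1096, 9417/1096)
F = (-19/4, 15/2)

1. F_x = -19/4  [F is the midpoint of DB]
2. F_y = 15/2  [F is the midpoint of DB]
   → F = (-19/4, 15/2)
3. A_x = -2641/1096  [E, C, A are collinear ∩ FA ⟂ EC]
4. A_y = 9417/1096  [E, C, A are collinear ∩ FA ⟂ EC]
   → A = (-2641/1096, 9417/1096)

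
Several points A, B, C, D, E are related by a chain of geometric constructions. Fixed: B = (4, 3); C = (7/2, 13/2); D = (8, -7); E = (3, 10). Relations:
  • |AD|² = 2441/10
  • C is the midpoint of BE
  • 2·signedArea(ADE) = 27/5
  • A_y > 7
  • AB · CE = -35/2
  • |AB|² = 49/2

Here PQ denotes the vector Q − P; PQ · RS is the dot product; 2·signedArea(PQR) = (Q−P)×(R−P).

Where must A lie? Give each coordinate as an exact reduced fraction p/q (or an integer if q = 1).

A = (33/10, 79/10)

1. A_x = 33/10  [AB · CE = -35/2 ∩ 2·signedArea(ADE) = 27/5]
2. A_y = 79/10  [AB · CE = -35/2 ∩ 2·signedArea(ADE) = 27/5]
   → A = (33/10, 79/10)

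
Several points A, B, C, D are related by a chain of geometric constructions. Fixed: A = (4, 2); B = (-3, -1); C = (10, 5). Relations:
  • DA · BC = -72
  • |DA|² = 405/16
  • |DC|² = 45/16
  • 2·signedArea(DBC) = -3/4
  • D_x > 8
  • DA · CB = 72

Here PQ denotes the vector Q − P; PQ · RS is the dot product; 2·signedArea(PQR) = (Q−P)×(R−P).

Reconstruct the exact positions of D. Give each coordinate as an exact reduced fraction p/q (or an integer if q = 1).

1. D_x = 17/2  [DA · BC = -72 ∩ 2·signedArea(DBC) = -3/4]
2. D_y = 17/4  [DA · BC = -72 ∩ 2·signedArea(DBC) = -3/4]
   → D = (17/2, 17/4)

D = (17/2, 17/4)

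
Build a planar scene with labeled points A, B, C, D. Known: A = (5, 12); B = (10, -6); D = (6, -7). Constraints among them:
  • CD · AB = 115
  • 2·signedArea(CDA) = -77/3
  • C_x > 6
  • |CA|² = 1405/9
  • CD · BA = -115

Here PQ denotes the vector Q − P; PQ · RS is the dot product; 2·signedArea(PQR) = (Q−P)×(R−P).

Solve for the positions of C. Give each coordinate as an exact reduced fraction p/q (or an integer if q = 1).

1. C_x = 7  [CD · BA = -115 ∩ 2·signedArea(CDA) = -77/3]
2. C_y = -1/3  [CD · BA = -115 ∩ 2·signedArea(CDA) = -77/3]
   → C = (7, -1/3)

C = (7, -1/3)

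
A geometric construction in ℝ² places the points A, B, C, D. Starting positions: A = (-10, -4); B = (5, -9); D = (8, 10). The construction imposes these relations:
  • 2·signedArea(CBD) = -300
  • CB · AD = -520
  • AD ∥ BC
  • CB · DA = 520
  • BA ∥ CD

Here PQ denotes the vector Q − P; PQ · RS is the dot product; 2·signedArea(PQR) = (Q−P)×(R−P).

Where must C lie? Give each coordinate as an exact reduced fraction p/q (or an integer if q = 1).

1. C_x = 23  [BA ∥ CD ∩ AD ∥ BC]
2. C_y = 5  [BA ∥ CD ∩ AD ∥ BC]
   → C = (23, 5)

C = (23, 5)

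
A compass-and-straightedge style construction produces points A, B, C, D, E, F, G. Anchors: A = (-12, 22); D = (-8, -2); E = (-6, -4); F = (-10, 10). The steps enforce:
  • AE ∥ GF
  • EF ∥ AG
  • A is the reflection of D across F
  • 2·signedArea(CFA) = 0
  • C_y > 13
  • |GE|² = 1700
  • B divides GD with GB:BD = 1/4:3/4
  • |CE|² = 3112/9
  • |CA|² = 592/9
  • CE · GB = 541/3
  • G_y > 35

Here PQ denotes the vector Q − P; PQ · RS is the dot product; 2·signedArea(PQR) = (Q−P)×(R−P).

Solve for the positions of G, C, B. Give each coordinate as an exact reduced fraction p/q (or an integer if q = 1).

B = (-14, 53/2)
C = (-32/3, 14)
G = (-16, 36)

1. G_x = -16  [AE ∥ GF ∩ EF ∥ AG]
2. G_y = 36  [AE ∥ GF ∩ EF ∥ AG]
   → G = (-16, 36)
3. C_x = -32/3  [line -12·x + -2·y + -100 = 0 ∩ |CE|² = 3112/9]
4. C_y = 14  [line -12·x + -2·y + -100 = 0 ∩ |CE|² = 3112/9]
   → C = (-32/3, 14)
5. B_x = -14  [B divides GD with GB:BD = 1/4:3/4]
6. B_y = 53/2  [B divides GD with GB:BD = 1/4:3/4]
   → B = (-14, 53/2)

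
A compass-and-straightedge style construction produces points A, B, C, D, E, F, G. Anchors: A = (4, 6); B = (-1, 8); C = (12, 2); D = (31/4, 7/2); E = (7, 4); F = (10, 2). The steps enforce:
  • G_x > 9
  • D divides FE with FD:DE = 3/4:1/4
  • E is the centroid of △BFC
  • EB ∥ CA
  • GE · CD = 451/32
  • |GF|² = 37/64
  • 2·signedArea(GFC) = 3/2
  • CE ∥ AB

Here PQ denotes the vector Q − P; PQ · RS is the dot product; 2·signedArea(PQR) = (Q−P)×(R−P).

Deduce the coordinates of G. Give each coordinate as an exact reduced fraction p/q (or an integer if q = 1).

G = (79/8, 11/4)

1. G_x = 79/8  [GE · CD = 451/32 ∩ 2·signedArea(GFC) = 3/2]
2. G_y = 11/4  [GE · CD = 451/32 ∩ 2·signedArea(GFC) = 3/2]
   → G = (79/8, 11/4)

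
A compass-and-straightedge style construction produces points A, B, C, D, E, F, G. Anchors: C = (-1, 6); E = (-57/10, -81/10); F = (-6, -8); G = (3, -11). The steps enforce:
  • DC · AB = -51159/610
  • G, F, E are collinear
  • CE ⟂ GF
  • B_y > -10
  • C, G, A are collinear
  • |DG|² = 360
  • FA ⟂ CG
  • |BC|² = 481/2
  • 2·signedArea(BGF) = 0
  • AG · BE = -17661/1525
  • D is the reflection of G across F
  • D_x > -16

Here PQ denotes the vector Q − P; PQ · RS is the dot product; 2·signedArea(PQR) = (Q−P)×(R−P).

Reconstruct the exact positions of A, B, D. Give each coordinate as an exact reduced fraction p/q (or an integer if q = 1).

1. A_x = 567/305  [C, G, A are collinear ∩ FA ⟂ CG]
2. A_y = -1876/305  [C, G, A are collinear ∩ FA ⟂ CG]
   → A = (567/305, -1876/305)
3. B_x = -3/2  [2·signedArea(BGF) = 0 ∩ AG · BE = -17661/1525]
4. B_y = -19/2  [2·signedArea(BGF) = 0 ∩ AG · BE = -17661/1525]
   → B = (-3/2, -19/2)
5. D_x = -15  [D is the reflection of G across F]
6. D_y = -5  [D is the reflection of G across F]
   → D = (-15, -5)

A = (567/305, -1876/305)
B = (-3/2, -19/2)
D = (-15, -5)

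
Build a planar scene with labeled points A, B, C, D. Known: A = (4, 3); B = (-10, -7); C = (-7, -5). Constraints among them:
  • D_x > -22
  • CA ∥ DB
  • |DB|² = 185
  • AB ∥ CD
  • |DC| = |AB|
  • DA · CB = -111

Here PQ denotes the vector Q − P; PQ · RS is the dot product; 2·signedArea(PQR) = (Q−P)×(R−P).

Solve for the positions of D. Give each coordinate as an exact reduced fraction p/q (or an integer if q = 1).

1. D_x = -21  [CA ∥ DB ∩ AB ∥ CD]
2. D_y = -15  [CA ∥ DB ∩ AB ∥ CD]
   → D = (-21, -15)

D = (-21, -15)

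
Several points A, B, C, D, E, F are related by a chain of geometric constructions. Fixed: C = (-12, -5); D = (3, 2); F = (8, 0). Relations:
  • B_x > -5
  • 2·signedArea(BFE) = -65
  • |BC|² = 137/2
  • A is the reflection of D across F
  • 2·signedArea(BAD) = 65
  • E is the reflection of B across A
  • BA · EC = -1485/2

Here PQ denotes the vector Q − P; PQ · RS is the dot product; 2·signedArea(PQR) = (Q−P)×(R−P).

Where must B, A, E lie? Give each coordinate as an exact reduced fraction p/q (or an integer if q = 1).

1. A_x = 13  [A is the reflection of D across F]
2. A_y = -2  [A is the reflection of D across F]
   → A = (13, -2)
3. B_x = -9/2  [line -4·x + -10·y + -33 = 0 ∩ |BC|² = 137/2]
4. B_y = -3/2  [line -4·x + -10·y + -33 = 0 ∩ |BC|² = 137/2]
   → B = (-9/2, -3/2)
5. E_x = 61/2  [E is the reflection of B across A]
6. E_y = -5/2  [E is the reflection of B across A]
   → E = (61/2, -5/2)

A = (13, -2)
B = (-9/2, -3/2)
E = (61/2, -5/2)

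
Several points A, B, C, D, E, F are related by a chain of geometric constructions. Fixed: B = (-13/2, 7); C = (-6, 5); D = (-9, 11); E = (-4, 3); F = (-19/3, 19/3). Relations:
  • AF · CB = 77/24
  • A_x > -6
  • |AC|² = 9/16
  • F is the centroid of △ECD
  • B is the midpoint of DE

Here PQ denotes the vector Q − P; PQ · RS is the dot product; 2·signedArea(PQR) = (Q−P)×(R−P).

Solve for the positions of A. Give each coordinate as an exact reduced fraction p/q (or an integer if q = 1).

1. A_x = -21/4  [line 1/2·x + -2·y + 101/8 = 0 ∩ |AC|² = 9/16]
2. A_y = 5  [line 1/2·x + -2·y + 101/8 = 0 ∩ |AC|² = 9/16]
   → A = (-21/4, 5)

A = (-21/4, 5)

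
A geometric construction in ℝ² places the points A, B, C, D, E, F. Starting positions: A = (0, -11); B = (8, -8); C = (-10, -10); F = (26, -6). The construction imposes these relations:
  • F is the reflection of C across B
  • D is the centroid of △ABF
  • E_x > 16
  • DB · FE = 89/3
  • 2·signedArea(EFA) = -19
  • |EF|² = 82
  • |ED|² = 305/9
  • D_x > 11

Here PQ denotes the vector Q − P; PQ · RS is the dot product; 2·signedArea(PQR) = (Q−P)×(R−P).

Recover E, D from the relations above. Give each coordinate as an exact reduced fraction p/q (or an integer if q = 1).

D = (34/3, -25/3)
E = (17, -7)

1. D_x = 34/3  [D is the centroid of △ABF]
2. D_y = -25/3  [D is the centroid of △ABF]
   → D = (34/3, -25/3)
3. E_x = 17  [2·signedArea(EFA) = -19 ∩ DB · FE = 89/3]
4. E_y = -7  [2·signedArea(EFA) = -19 ∩ DB · FE = 89/3]
   → E = (17, -7)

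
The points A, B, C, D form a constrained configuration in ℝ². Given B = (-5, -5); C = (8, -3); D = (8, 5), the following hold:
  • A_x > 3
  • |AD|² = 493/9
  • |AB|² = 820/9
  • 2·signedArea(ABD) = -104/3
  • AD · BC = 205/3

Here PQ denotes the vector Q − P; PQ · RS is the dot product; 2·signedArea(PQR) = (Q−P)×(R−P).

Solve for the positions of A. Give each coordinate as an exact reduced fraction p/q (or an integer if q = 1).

1. A_x = 11/3  [AD · BC = 205/3 ∩ 2·signedArea(ABD) = -104/3]
2. A_y = -1  [AD · BC = 205/3 ∩ 2·signedArea(ABD) = -104/3]
   → A = (11/3, -1)

A = (11/3, -1)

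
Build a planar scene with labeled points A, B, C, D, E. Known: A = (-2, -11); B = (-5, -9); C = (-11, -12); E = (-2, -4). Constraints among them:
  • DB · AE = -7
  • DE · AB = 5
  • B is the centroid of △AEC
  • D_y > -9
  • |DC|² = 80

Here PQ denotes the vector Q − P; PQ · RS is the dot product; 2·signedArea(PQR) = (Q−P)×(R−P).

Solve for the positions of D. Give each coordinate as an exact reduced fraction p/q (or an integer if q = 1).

D = (-3, -8)

1. D_x = -3  [DE · AB = 5 ∩ DB · AE = -7]
2. D_y = -8  [DE · AB = 5 ∩ DB · AE = -7]
   → D = (-3, -8)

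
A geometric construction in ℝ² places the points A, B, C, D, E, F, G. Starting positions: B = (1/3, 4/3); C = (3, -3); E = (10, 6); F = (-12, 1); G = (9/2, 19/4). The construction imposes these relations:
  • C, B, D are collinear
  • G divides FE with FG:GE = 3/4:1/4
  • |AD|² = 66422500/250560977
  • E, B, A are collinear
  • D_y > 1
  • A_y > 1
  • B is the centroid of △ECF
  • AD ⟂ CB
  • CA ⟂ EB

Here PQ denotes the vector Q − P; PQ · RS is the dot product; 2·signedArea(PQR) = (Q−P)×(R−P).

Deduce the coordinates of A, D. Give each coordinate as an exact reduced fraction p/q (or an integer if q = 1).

1. A_x = 829/1037  [E, B, A are collinear ∩ CA ⟂ EB]
2. A_y = 1616/1037  [E, B, A are collinear ∩ CA ⟂ EB]
   → A = (829/1037, 1616/1037)
3. D_x = 87207/241621  [C, B, D are collinear ∩ AD ⟂ CB]
4. D_y = 311328/241621  [C, B, D are collinear ∩ AD ⟂ CB]
   → D = (87207/241621, 311328/241621)

A = (829/1037, 1616/1037)
D = (87207/241621, 311328/241621)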